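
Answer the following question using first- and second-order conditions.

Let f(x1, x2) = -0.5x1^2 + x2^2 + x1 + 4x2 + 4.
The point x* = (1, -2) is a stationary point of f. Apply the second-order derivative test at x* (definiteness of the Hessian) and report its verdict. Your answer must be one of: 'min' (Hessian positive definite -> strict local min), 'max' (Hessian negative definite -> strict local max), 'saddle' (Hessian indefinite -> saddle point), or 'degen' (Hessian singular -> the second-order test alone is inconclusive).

Compute the Hessian H = grad^2 f:
  H = [[-1, 0], [0, 2]]
Verify stationarity: grad f(x*) = H x* + g = (0, 0).
Eigenvalues of H: -1, 2.
Eigenvalues have mixed signs, so H is indefinite -> x* is a saddle point.

saddle


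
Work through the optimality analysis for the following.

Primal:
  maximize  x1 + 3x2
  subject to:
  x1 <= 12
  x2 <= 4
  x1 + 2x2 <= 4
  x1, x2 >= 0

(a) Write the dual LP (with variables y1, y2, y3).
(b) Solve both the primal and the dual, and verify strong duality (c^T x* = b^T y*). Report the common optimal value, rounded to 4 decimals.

The standard primal-dual pair for 'max c^T x s.t. A x <= b, x >= 0' is:
  Dual:  min b^T y  s.t.  A^T y >= c,  y >= 0.

So the dual LP is:
  minimize  12y1 + 4y2 + 4y3
  subject to:
    y1 + y3 >= 1
    y2 + 2y3 >= 3
    y1, y2, y3 >= 0

Solving the primal: x* = (0, 2).
  primal value c^T x* = 6.
Solving the dual: y* = (0, 0, 1.5).
  dual value b^T y* = 6.
Strong duality: c^T x* = b^T y*. Confirmed.

6


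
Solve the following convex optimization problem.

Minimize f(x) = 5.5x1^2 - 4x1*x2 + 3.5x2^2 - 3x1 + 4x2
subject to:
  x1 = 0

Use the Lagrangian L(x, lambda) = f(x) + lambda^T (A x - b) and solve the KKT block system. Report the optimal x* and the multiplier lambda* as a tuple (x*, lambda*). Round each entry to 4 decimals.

Form the Lagrangian:
  L(x, lambda) = (1/2) x^T Q x + c^T x + lambda^T (A x - b)
Stationarity (grad_x L = 0): Q x + c + A^T lambda = 0.
Primal feasibility: A x = b.

This gives the KKT block system:
  [ Q   A^T ] [ x     ]   [-c ]
  [ A    0  ] [ lambda ] = [ b ]

Solving the linear system:
  x*      = (0, -0.5714)
  lambda* = (0.7143)
  f(x*)   = -1.1429

x* = (0, -0.5714), lambda* = (0.7143)


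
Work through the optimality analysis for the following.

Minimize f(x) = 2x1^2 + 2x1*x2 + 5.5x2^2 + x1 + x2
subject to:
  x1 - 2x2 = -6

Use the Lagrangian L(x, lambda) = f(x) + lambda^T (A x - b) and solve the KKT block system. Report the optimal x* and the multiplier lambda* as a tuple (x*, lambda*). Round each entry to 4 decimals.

Form the Lagrangian:
  L(x, lambda) = (1/2) x^T Q x + c^T x + lambda^T (A x - b)
Stationarity (grad_x L = 0): Q x + c + A^T lambda = 0.
Primal feasibility: A x = b.

This gives the KKT block system:
  [ Q   A^T ] [ x     ]   [-c ]
  [ A    0  ] [ lambda ] = [ b ]

Solving the linear system:
  x*      = (-2.7429, 1.6286)
  lambda* = (6.7143)
  f(x*)   = 19.5857

x* = (-2.7429, 1.6286), lambda* = (6.7143)


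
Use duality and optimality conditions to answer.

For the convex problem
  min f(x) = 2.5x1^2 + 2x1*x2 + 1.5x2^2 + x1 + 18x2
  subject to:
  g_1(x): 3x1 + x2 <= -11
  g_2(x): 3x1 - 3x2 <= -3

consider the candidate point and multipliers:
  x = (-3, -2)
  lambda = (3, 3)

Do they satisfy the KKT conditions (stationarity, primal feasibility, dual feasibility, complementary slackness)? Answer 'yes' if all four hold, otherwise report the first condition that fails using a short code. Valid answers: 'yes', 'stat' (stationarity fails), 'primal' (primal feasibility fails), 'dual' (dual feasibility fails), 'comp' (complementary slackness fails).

Gradient of f: grad f(x) = Q x + c = (-18, 6)
Constraint values g_i(x) = a_i^T x - b_i:
  g_1((-3, -2)) = 0
  g_2((-3, -2)) = 0
Stationarity residual: grad f(x) + sum_i lambda_i a_i = (0, 0)
  -> stationarity OK
Primal feasibility (all g_i <= 0): OK
Dual feasibility (all lambda_i >= 0): OK
Complementary slackness (lambda_i * g_i(x) = 0 for all i): OK

Verdict: yes, KKT holds.

yes


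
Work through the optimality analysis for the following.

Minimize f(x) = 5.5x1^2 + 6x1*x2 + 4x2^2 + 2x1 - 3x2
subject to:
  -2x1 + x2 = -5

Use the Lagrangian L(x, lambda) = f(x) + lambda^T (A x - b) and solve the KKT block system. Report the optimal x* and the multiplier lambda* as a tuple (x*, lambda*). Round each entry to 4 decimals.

Form the Lagrangian:
  L(x, lambda) = (1/2) x^T Q x + c^T x + lambda^T (A x - b)
Stationarity (grad_x L = 0): Q x + c + A^T lambda = 0.
Primal feasibility: A x = b.

This gives the KKT block system:
  [ Q   A^T ] [ x     ]   [-c ]
  [ A    0  ] [ lambda ] = [ b ]

Solving the linear system:
  x*      = (1.7015, -1.597)
  lambda* = (5.5672)
  f(x*)   = 18.0149

x* = (1.7015, -1.597), lambda* = (5.5672)


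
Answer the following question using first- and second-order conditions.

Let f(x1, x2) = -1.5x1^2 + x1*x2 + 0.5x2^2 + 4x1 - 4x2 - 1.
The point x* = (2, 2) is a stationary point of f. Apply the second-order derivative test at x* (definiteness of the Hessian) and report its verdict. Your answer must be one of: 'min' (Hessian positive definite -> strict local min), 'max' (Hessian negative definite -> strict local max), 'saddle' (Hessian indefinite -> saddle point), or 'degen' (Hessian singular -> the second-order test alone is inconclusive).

Compute the Hessian H = grad^2 f:
  H = [[-3, 1], [1, 1]]
Verify stationarity: grad f(x*) = H x* + g = (0, 0).
Eigenvalues of H: -3.2361, 1.2361.
Eigenvalues have mixed signs, so H is indefinite -> x* is a saddle point.

saddle


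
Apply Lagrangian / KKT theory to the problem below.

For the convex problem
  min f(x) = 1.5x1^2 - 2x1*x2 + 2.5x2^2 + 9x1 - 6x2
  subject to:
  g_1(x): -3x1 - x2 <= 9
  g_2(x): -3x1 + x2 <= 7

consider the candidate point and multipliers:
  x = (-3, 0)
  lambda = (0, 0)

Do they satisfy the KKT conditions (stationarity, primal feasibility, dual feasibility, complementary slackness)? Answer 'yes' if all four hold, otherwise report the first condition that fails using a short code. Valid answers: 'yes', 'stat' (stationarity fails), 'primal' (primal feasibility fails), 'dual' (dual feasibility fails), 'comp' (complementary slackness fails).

Gradient of f: grad f(x) = Q x + c = (0, 0)
Constraint values g_i(x) = a_i^T x - b_i:
  g_1((-3, 0)) = 0
  g_2((-3, 0)) = 2
Stationarity residual: grad f(x) + sum_i lambda_i a_i = (0, 0)
  -> stationarity OK
Primal feasibility (all g_i <= 0): FAILS
Dual feasibility (all lambda_i >= 0): OK
Complementary slackness (lambda_i * g_i(x) = 0 for all i): OK

Verdict: the first failing condition is primal_feasibility -> primal.

primal


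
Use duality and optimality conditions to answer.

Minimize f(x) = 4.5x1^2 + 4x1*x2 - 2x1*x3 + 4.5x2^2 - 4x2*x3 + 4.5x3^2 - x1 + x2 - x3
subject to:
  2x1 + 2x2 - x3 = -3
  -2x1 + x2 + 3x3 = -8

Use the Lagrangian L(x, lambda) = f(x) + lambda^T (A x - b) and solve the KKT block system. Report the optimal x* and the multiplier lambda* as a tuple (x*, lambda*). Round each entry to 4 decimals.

Form the Lagrangian:
  L(x, lambda) = (1/2) x^T Q x + c^T x + lambda^T (A x - b)
Stationarity (grad_x L = 0): Q x + c + A^T lambda = 0.
Primal feasibility: A x = b.

This gives the KKT block system:
  [ Q   A^T ] [ x     ]   [-c ]
  [ A    0  ] [ lambda ] = [ b ]

Solving the linear system:
  x*      = (0.4274, -2.6728, -1.4908)
  lambda* = (5.9379, 3.5063)
  f(x*)   = 22.1276

x* = (0.4274, -2.6728, -1.4908), lambda* = (5.9379, 3.5063)


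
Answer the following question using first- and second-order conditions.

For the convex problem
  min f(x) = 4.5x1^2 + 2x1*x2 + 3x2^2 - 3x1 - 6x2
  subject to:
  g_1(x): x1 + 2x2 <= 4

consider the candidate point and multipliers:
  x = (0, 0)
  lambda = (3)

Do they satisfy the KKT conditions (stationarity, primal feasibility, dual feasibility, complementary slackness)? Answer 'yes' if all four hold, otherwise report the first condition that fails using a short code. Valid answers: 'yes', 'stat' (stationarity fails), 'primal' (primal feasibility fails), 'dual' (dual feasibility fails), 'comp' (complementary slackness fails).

Gradient of f: grad f(x) = Q x + c = (-3, -6)
Constraint values g_i(x) = a_i^T x - b_i:
  g_1((0, 0)) = -4
Stationarity residual: grad f(x) + sum_i lambda_i a_i = (0, 0)
  -> stationarity OK
Primal feasibility (all g_i <= 0): OK
Dual feasibility (all lambda_i >= 0): OK
Complementary slackness (lambda_i * g_i(x) = 0 for all i): FAILS

Verdict: the first failing condition is complementary_slackness -> comp.

comp


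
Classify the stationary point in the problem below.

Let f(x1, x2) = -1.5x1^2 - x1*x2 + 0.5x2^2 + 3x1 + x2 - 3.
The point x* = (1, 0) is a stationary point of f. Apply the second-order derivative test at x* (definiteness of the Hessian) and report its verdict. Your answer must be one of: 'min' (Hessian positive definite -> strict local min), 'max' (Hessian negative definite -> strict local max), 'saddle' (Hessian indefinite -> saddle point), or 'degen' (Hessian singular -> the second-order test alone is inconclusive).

Compute the Hessian H = grad^2 f:
  H = [[-3, -1], [-1, 1]]
Verify stationarity: grad f(x*) = H x* + g = (0, 0).
Eigenvalues of H: -3.2361, 1.2361.
Eigenvalues have mixed signs, so H is indefinite -> x* is a saddle point.

saddle


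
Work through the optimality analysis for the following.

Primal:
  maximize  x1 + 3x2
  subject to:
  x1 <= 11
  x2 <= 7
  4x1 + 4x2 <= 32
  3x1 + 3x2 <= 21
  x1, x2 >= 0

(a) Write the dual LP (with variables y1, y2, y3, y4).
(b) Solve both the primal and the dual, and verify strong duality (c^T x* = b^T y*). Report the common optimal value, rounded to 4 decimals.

The standard primal-dual pair for 'max c^T x s.t. A x <= b, x >= 0' is:
  Dual:  min b^T y  s.t.  A^T y >= c,  y >= 0.

So the dual LP is:
  minimize  11y1 + 7y2 + 32y3 + 21y4
  subject to:
    y1 + 4y3 + 3y4 >= 1
    y2 + 4y3 + 3y4 >= 3
    y1, y2, y3, y4 >= 0

Solving the primal: x* = (0, 7).
  primal value c^T x* = 21.
Solving the dual: y* = (0, 2, 0, 0.3333).
  dual value b^T y* = 21.
Strong duality: c^T x* = b^T y*. Confirmed.

21


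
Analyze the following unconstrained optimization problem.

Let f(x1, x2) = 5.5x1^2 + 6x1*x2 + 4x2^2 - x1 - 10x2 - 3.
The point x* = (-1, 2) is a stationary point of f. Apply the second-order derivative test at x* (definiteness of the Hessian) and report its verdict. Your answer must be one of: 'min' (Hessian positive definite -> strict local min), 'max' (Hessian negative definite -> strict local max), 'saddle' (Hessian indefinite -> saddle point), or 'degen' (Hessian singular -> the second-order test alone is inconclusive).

Compute the Hessian H = grad^2 f:
  H = [[11, 6], [6, 8]]
Verify stationarity: grad f(x*) = H x* + g = (0, 0).
Eigenvalues of H: 3.3153, 15.6847.
Both eigenvalues > 0, so H is positive definite -> x* is a strict local min.

min


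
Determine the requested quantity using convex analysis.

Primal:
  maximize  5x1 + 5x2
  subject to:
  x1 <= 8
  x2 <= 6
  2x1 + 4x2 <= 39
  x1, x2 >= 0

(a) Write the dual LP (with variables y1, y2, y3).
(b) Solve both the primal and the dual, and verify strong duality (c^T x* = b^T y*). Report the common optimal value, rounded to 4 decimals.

The standard primal-dual pair for 'max c^T x s.t. A x <= b, x >= 0' is:
  Dual:  min b^T y  s.t.  A^T y >= c,  y >= 0.

So the dual LP is:
  minimize  8y1 + 6y2 + 39y3
  subject to:
    y1 + 2y3 >= 5
    y2 + 4y3 >= 5
    y1, y2, y3 >= 0

Solving the primal: x* = (8, 5.75).
  primal value c^T x* = 68.75.
Solving the dual: y* = (2.5, 0, 1.25).
  dual value b^T y* = 68.75.
Strong duality: c^T x* = b^T y*. Confirmed.

68.75


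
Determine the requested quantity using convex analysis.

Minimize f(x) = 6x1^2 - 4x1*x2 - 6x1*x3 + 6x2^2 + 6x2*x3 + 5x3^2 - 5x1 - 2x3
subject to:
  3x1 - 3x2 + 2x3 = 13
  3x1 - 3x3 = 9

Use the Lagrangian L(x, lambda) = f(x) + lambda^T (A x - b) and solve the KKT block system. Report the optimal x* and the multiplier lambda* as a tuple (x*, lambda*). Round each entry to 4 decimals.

Form the Lagrangian:
  L(x, lambda) = (1/2) x^T Q x + c^T x + lambda^T (A x - b)
Stationarity (grad_x L = 0): Q x + c + A^T lambda = 0.
Primal feasibility: A x = b.

This gives the KKT block system:
  [ Q   A^T ] [ x     ]   [-c ]
  [ A    0  ] [ lambda ] = [ b ]

Solving the linear system:
  x*      = (3.7667, -0.0556, 0.7667)
  lambda* = (-3.7111, -8.2296)
  f(x*)   = 50.9722

x* = (3.7667, -0.0556, 0.7667), lambda* = (-3.7111, -8.2296)


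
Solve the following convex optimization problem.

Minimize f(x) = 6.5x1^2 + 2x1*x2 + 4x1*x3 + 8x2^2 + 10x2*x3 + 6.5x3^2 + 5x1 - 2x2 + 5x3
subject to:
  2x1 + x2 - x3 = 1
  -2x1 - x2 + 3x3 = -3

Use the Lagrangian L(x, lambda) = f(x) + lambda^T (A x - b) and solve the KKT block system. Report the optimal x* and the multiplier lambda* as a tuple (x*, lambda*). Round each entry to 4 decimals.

Form the Lagrangian:
  L(x, lambda) = (1/2) x^T Q x + c^T x + lambda^T (A x - b)
Stationarity (grad_x L = 0): Q x + c + A^T lambda = 0.
Primal feasibility: A x = b.

This gives the KKT block system:
  [ Q   A^T ] [ x     ]   [-c ]
  [ A    0  ] [ lambda ] = [ b ]

Solving the linear system:
  x*      = (-0.3623, 0.7246, -1)
  lambda* = (2.7971, 1.6667)
  f(x*)   = -3.029

x* = (-0.3623, 0.7246, -1), lambda* = (2.7971, 1.6667)


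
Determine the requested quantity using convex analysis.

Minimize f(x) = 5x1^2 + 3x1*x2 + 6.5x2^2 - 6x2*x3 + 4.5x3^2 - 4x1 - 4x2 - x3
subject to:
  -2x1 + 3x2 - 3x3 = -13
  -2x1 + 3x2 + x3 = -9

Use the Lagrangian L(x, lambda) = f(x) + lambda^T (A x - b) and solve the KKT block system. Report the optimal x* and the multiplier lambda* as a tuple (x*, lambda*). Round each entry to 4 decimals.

Form the Lagrangian:
  L(x, lambda) = (1/2) x^T Q x + c^T x + lambda^T (A x - b)
Stationarity (grad_x L = 0): Q x + c + A^T lambda = 0.
Primal feasibility: A x = b.

This gives the KKT block system:
  [ Q   A^T ] [ x     ]   [-c ]
  [ A    0  ] [ lambda ] = [ b ]

Solving the linear system:
  x*      = (2.5056, -1.6629, 1)
  lambda* = (6.5028, 1.5309)
  f(x*)   = 46.9719

x* = (2.5056, -1.6629, 1), lambda* = (6.5028, 1.5309)


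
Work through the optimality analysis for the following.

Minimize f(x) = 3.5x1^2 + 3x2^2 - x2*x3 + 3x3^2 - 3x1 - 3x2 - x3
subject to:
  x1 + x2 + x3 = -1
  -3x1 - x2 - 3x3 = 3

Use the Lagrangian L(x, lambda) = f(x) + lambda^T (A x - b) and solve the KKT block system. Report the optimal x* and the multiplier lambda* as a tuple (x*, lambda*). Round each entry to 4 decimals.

Form the Lagrangian:
  L(x, lambda) = (1/2) x^T Q x + c^T x + lambda^T (A x - b)
Stationarity (grad_x L = 0): Q x + c + A^T lambda = 0.
Primal feasibility: A x = b.

This gives the KKT block system:
  [ Q   A^T ] [ x     ]   [-c ]
  [ A    0  ] [ lambda ] = [ b ]

Solving the linear system:
  x*      = (-0.3077, 0, -0.6923)
  lambda* = (0.8846, -1.4231)
  f(x*)   = 3.3846

x* = (-0.3077, 0, -0.6923), lambda* = (0.8846, -1.4231)


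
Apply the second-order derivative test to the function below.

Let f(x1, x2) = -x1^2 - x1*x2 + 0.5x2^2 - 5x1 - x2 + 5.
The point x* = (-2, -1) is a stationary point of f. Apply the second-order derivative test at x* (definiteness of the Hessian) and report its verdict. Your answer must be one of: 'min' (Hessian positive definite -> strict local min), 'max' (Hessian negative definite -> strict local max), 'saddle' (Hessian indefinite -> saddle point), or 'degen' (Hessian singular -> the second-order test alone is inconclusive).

Compute the Hessian H = grad^2 f:
  H = [[-2, -1], [-1, 1]]
Verify stationarity: grad f(x*) = H x* + g = (0, 0).
Eigenvalues of H: -2.3028, 1.3028.
Eigenvalues have mixed signs, so H is indefinite -> x* is a saddle point.

saddle


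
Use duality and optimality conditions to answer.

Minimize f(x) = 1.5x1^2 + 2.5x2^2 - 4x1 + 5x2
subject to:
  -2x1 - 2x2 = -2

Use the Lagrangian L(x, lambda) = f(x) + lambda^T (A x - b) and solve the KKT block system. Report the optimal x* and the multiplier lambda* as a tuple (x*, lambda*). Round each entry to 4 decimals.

Form the Lagrangian:
  L(x, lambda) = (1/2) x^T Q x + c^T x + lambda^T (A x - b)
Stationarity (grad_x L = 0): Q x + c + A^T lambda = 0.
Primal feasibility: A x = b.

This gives the KKT block system:
  [ Q   A^T ] [ x     ]   [-c ]
  [ A    0  ] [ lambda ] = [ b ]

Solving the linear system:
  x*      = (1.75, -0.75)
  lambda* = (0.625)
  f(x*)   = -4.75

x* = (1.75, -0.75), lambda* = (0.625)


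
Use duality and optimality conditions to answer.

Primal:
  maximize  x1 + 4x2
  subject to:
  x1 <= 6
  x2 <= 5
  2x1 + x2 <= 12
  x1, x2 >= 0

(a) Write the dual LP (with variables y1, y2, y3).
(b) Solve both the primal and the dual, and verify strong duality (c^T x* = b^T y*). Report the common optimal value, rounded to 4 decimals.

The standard primal-dual pair for 'max c^T x s.t. A x <= b, x >= 0' is:
  Dual:  min b^T y  s.t.  A^T y >= c,  y >= 0.

So the dual LP is:
  minimize  6y1 + 5y2 + 12y3
  subject to:
    y1 + 2y3 >= 1
    y2 + y3 >= 4
    y1, y2, y3 >= 0

Solving the primal: x* = (3.5, 5).
  primal value c^T x* = 23.5.
Solving the dual: y* = (0, 3.5, 0.5).
  dual value b^T y* = 23.5.
Strong duality: c^T x* = b^T y*. Confirmed.

23.5


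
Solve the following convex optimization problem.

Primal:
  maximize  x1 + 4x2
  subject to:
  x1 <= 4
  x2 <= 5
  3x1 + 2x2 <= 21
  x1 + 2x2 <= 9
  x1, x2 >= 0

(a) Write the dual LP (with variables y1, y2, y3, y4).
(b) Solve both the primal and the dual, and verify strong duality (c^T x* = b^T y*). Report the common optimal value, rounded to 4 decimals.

The standard primal-dual pair for 'max c^T x s.t. A x <= b, x >= 0' is:
  Dual:  min b^T y  s.t.  A^T y >= c,  y >= 0.

So the dual LP is:
  minimize  4y1 + 5y2 + 21y3 + 9y4
  subject to:
    y1 + 3y3 + y4 >= 1
    y2 + 2y3 + 2y4 >= 4
    y1, y2, y3, y4 >= 0

Solving the primal: x* = (0, 4.5).
  primal value c^T x* = 18.
Solving the dual: y* = (0, 0, 0, 2).
  dual value b^T y* = 18.
Strong duality: c^T x* = b^T y*. Confirmed.

18


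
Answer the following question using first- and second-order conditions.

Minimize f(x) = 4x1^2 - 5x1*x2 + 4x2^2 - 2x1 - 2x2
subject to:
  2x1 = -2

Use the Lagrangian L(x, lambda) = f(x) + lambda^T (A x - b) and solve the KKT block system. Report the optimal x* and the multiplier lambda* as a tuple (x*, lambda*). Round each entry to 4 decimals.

Form the Lagrangian:
  L(x, lambda) = (1/2) x^T Q x + c^T x + lambda^T (A x - b)
Stationarity (grad_x L = 0): Q x + c + A^T lambda = 0.
Primal feasibility: A x = b.

This gives the KKT block system:
  [ Q   A^T ] [ x     ]   [-c ]
  [ A    0  ] [ lambda ] = [ b ]

Solving the linear system:
  x*      = (-1, -0.375)
  lambda* = (4.0625)
  f(x*)   = 5.4375

x* = (-1, -0.375), lambda* = (4.0625)


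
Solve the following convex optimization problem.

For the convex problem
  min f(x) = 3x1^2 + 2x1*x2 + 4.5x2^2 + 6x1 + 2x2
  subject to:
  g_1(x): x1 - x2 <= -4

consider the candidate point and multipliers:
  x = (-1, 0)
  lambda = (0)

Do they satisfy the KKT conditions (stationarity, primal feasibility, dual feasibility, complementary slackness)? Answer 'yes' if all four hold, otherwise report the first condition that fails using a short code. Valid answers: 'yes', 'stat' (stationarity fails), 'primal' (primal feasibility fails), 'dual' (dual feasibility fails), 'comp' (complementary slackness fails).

Gradient of f: grad f(x) = Q x + c = (0, 0)
Constraint values g_i(x) = a_i^T x - b_i:
  g_1((-1, 0)) = 3
Stationarity residual: grad f(x) + sum_i lambda_i a_i = (0, 0)
  -> stationarity OK
Primal feasibility (all g_i <= 0): FAILS
Dual feasibility (all lambda_i >= 0): OK
Complementary slackness (lambda_i * g_i(x) = 0 for all i): OK

Verdict: the first failing condition is primal_feasibility -> primal.

primal


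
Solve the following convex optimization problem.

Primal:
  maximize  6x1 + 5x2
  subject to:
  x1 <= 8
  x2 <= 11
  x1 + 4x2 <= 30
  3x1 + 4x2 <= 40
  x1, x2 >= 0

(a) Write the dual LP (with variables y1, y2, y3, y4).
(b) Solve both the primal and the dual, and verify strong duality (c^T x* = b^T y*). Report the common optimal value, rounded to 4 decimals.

The standard primal-dual pair for 'max c^T x s.t. A x <= b, x >= 0' is:
  Dual:  min b^T y  s.t.  A^T y >= c,  y >= 0.

So the dual LP is:
  minimize  8y1 + 11y2 + 30y3 + 40y4
  subject to:
    y1 + y3 + 3y4 >= 6
    y2 + 4y3 + 4y4 >= 5
    y1, y2, y3, y4 >= 0

Solving the primal: x* = (8, 4).
  primal value c^T x* = 68.
Solving the dual: y* = (2.25, 0, 0, 1.25).
  dual value b^T y* = 68.
Strong duality: c^T x* = b^T y*. Confirmed.

68


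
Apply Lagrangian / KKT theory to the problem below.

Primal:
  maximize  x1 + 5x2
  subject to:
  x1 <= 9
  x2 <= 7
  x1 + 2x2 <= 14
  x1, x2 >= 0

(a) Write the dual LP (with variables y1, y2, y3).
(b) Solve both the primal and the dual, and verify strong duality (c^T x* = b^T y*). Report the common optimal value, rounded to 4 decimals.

The standard primal-dual pair for 'max c^T x s.t. A x <= b, x >= 0' is:
  Dual:  min b^T y  s.t.  A^T y >= c,  y >= 0.

So the dual LP is:
  minimize  9y1 + 7y2 + 14y3
  subject to:
    y1 + y3 >= 1
    y2 + 2y3 >= 5
    y1, y2, y3 >= 0

Solving the primal: x* = (0, 7).
  primal value c^T x* = 35.
Solving the dual: y* = (0, 0, 2.5).
  dual value b^T y* = 35.
Strong duality: c^T x* = b^T y*. Confirmed.

35


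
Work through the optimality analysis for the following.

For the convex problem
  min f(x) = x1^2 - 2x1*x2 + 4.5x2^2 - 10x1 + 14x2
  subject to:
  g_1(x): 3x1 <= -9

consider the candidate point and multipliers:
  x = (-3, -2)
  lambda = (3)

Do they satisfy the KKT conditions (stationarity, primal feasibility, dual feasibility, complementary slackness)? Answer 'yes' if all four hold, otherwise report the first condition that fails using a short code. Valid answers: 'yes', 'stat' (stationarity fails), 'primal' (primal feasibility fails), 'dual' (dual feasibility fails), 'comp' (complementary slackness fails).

Gradient of f: grad f(x) = Q x + c = (-12, 2)
Constraint values g_i(x) = a_i^T x - b_i:
  g_1((-3, -2)) = 0
Stationarity residual: grad f(x) + sum_i lambda_i a_i = (-3, 2)
  -> stationarity FAILS
Primal feasibility (all g_i <= 0): OK
Dual feasibility (all lambda_i >= 0): OK
Complementary slackness (lambda_i * g_i(x) = 0 for all i): OK

Verdict: the first failing condition is stationarity -> stat.

stat


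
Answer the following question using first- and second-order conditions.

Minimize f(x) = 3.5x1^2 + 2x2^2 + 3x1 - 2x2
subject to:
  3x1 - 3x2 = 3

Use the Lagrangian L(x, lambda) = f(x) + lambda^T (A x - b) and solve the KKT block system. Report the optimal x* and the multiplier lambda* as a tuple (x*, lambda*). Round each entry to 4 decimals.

Form the Lagrangian:
  L(x, lambda) = (1/2) x^T Q x + c^T x + lambda^T (A x - b)
Stationarity (grad_x L = 0): Q x + c + A^T lambda = 0.
Primal feasibility: A x = b.

This gives the KKT block system:
  [ Q   A^T ] [ x     ]   [-c ]
  [ A    0  ] [ lambda ] = [ b ]

Solving the linear system:
  x*      = (0.2727, -0.7273)
  lambda* = (-1.6364)
  f(x*)   = 3.5909

x* = (0.2727, -0.7273), lambda* = (-1.6364)


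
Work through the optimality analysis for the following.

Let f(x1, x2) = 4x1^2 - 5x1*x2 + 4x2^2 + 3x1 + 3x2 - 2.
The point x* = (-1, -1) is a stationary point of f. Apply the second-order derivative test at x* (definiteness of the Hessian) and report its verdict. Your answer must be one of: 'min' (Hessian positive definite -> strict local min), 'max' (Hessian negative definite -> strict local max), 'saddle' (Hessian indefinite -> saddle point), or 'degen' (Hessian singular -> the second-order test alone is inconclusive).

Compute the Hessian H = grad^2 f:
  H = [[8, -5], [-5, 8]]
Verify stationarity: grad f(x*) = H x* + g = (0, 0).
Eigenvalues of H: 3, 13.
Both eigenvalues > 0, so H is positive definite -> x* is a strict local min.

min


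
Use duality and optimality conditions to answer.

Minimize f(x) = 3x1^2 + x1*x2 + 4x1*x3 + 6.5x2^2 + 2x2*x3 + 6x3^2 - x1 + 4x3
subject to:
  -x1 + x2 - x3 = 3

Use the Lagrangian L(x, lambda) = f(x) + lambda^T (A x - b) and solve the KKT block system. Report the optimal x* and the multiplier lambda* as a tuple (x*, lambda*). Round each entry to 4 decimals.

Form the Lagrangian:
  L(x, lambda) = (1/2) x^T Q x + c^T x + lambda^T (A x - b)
Stationarity (grad_x L = 0): Q x + c + A^T lambda = 0.
Primal feasibility: A x = b.

This gives the KKT block system:
  [ Q   A^T ] [ x     ]   [-c ]
  [ A    0  ] [ lambda ] = [ b ]

Solving the linear system:
  x*      = (-1, 1, -1)
  lambda* = (-10)
  f(x*)   = 13.5

x* = (-1, 1, -1), lambda* = (-10)


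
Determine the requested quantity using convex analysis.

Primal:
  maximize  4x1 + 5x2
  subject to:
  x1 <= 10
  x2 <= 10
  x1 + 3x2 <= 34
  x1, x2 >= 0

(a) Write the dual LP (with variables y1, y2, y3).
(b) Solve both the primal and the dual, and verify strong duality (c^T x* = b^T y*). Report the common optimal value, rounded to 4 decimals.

The standard primal-dual pair for 'max c^T x s.t. A x <= b, x >= 0' is:
  Dual:  min b^T y  s.t.  A^T y >= c,  y >= 0.

So the dual LP is:
  minimize  10y1 + 10y2 + 34y3
  subject to:
    y1 + y3 >= 4
    y2 + 3y3 >= 5
    y1, y2, y3 >= 0

Solving the primal: x* = (10, 8).
  primal value c^T x* = 80.
Solving the dual: y* = (2.3333, 0, 1.6667).
  dual value b^T y* = 80.
Strong duality: c^T x* = b^T y*. Confirmed.

80


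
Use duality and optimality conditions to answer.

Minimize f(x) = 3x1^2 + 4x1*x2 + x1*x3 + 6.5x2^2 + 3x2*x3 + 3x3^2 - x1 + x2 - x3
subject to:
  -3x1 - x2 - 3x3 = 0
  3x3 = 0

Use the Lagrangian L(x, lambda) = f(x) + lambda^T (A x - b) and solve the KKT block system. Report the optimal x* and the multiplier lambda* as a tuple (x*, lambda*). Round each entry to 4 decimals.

Form the Lagrangian:
  L(x, lambda) = (1/2) x^T Q x + c^T x + lambda^T (A x - b)
Stationarity (grad_x L = 0): Q x + c + A^T lambda = 0.
Primal feasibility: A x = b.

This gives the KKT block system:
  [ Q   A^T ] [ x     ]   [-c ]
  [ A    0  ] [ lambda ] = [ b ]

Solving the linear system:
  x*      = (0.0404, -0.1212, 0)
  lambda* = (-0.4141, 0.0269)
  f(x*)   = -0.0808

x* = (0.0404, -0.1212, 0), lambda* = (-0.4141, 0.0269)


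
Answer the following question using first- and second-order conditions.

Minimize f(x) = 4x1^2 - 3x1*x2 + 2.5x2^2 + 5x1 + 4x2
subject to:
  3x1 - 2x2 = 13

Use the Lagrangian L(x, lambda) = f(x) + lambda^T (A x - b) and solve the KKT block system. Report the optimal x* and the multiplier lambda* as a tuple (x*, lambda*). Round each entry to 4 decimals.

Form the Lagrangian:
  L(x, lambda) = (1/2) x^T Q x + c^T x + lambda^T (A x - b)
Stationarity (grad_x L = 0): Q x + c + A^T lambda = 0.
Primal feasibility: A x = b.

This gives the KKT block system:
  [ Q   A^T ] [ x     ]   [-c ]
  [ A    0  ] [ lambda ] = [ b ]

Solving the linear system:
  x*      = (1.7805, -3.8293)
  lambda* = (-10.2439)
  f(x*)   = 63.378

x* = (1.7805, -3.8293), lambda* = (-10.2439)


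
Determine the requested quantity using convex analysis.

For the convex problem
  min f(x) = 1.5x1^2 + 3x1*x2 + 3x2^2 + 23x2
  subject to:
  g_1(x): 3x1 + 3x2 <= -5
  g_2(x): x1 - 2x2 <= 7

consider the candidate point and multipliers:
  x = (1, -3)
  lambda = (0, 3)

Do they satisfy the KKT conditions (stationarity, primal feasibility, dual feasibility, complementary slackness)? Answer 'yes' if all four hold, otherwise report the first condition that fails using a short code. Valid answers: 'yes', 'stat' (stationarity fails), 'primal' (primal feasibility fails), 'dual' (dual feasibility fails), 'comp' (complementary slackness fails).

Gradient of f: grad f(x) = Q x + c = (-6, 8)
Constraint values g_i(x) = a_i^T x - b_i:
  g_1((1, -3)) = -1
  g_2((1, -3)) = 0
Stationarity residual: grad f(x) + sum_i lambda_i a_i = (-3, 2)
  -> stationarity FAILS
Primal feasibility (all g_i <= 0): OK
Dual feasibility (all lambda_i >= 0): OK
Complementary slackness (lambda_i * g_i(x) = 0 for all i): OK

Verdict: the first failing condition is stationarity -> stat.

stat


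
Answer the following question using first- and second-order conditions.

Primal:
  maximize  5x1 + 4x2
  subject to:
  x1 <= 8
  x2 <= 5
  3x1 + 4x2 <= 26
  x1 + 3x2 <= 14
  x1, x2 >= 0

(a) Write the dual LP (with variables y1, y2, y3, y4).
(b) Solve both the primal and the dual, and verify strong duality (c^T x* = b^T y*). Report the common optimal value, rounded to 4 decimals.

The standard primal-dual pair for 'max c^T x s.t. A x <= b, x >= 0' is:
  Dual:  min b^T y  s.t.  A^T y >= c,  y >= 0.

So the dual LP is:
  minimize  8y1 + 5y2 + 26y3 + 14y4
  subject to:
    y1 + 3y3 + y4 >= 5
    y2 + 4y3 + 3y4 >= 4
    y1, y2, y3, y4 >= 0

Solving the primal: x* = (8, 0.5).
  primal value c^T x* = 42.
Solving the dual: y* = (2, 0, 1, 0).
  dual value b^T y* = 42.
Strong duality: c^T x* = b^T y*. Confirmed.

42


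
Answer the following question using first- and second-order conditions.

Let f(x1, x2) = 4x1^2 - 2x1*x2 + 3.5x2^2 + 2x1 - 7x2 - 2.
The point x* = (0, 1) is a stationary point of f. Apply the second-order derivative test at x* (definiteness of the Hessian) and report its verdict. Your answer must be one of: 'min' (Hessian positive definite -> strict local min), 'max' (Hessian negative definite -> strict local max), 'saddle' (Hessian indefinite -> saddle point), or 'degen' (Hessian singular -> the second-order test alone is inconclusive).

Compute the Hessian H = grad^2 f:
  H = [[8, -2], [-2, 7]]
Verify stationarity: grad f(x*) = H x* + g = (0, 0).
Eigenvalues of H: 5.4384, 9.5616.
Both eigenvalues > 0, so H is positive definite -> x* is a strict local min.

min


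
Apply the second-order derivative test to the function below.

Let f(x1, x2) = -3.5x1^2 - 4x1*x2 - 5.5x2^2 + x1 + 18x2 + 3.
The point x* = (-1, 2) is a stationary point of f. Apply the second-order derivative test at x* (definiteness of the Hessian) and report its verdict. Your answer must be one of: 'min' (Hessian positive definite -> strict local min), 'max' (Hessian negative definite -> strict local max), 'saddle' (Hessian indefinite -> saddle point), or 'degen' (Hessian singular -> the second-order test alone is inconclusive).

Compute the Hessian H = grad^2 f:
  H = [[-7, -4], [-4, -11]]
Verify stationarity: grad f(x*) = H x* + g = (0, 0).
Eigenvalues of H: -13.4721, -4.5279.
Both eigenvalues < 0, so H is negative definite -> x* is a strict local max.

max


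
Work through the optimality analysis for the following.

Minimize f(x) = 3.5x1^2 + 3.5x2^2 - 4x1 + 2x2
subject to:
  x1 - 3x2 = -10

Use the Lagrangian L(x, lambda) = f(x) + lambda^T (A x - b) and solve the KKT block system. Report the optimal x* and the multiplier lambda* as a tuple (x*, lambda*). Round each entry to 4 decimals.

Form the Lagrangian:
  L(x, lambda) = (1/2) x^T Q x + c^T x + lambda^T (A x - b)
Stationarity (grad_x L = 0): Q x + c + A^T lambda = 0.
Primal feasibility: A x = b.

This gives the KKT block system:
  [ Q   A^T ] [ x     ]   [-c ]
  [ A    0  ] [ lambda ] = [ b ]

Solving the linear system:
  x*      = (-0.5714, 3.1429)
  lambda* = (8)
  f(x*)   = 44.2857

x* = (-0.5714, 3.1429), lambda* = (8)


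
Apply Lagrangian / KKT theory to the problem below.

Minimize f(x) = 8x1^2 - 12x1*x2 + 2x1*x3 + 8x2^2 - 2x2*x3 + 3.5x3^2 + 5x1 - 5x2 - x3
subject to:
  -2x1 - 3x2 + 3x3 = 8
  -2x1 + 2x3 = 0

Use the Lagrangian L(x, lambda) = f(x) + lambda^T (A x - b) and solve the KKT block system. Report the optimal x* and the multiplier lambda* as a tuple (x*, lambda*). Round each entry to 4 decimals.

Form the Lagrangian:
  L(x, lambda) = (1/2) x^T Q x + c^T x + lambda^T (A x - b)
Stationarity (grad_x L = 0): Q x + c + A^T lambda = 0.
Primal feasibility: A x = b.

This gives the KKT block system:
  [ Q   A^T ] [ x     ]   [-c ]
  [ A    0  ] [ lambda ] = [ b ]

Solving the linear system:
  x*      = (-1.3086, -3.1029, -1.3086)
  lambda* = (-12.1086, 21.4486)
  f(x*)   = 53.5743

x* = (-1.3086, -3.1029, -1.3086), lambda* = (-12.1086, 21.4486)


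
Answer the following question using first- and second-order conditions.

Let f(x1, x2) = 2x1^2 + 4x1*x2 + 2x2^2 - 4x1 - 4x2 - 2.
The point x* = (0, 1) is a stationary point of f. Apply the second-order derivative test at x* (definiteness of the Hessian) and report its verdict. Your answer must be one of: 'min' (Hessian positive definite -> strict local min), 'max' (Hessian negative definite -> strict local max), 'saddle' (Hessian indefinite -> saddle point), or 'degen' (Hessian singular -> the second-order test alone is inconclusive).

Compute the Hessian H = grad^2 f:
  H = [[4, 4], [4, 4]]
Verify stationarity: grad f(x*) = H x* + g = (0, 0).
Eigenvalues of H: 0, 8.
H has a zero eigenvalue (singular; positive semidefinite but not definite), so H is neither positive definite, negative definite, nor indefinite. The second-order test alone is inconclusive -> degen.
(Indeed, f is constant along the null direction of H through x*, so x* is not a strict local extremum.)

degen


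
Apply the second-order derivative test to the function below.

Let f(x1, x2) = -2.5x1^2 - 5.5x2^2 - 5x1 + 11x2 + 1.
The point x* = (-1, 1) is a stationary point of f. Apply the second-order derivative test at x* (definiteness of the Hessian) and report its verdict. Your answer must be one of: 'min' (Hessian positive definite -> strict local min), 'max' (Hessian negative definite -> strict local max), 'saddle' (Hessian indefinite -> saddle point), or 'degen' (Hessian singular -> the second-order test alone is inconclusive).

Compute the Hessian H = grad^2 f:
  H = [[-5, 0], [0, -11]]
Verify stationarity: grad f(x*) = H x* + g = (0, 0).
Eigenvalues of H: -11, -5.
Both eigenvalues < 0, so H is negative definite -> x* is a strict local max.

max


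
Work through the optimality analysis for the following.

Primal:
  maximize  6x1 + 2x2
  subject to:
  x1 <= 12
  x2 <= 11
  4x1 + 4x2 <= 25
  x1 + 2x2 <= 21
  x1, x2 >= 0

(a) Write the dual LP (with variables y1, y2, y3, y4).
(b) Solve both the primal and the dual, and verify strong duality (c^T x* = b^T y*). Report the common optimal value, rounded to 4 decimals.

The standard primal-dual pair for 'max c^T x s.t. A x <= b, x >= 0' is:
  Dual:  min b^T y  s.t.  A^T y >= c,  y >= 0.

So the dual LP is:
  minimize  12y1 + 11y2 + 25y3 + 21y4
  subject to:
    y1 + 4y3 + y4 >= 6
    y2 + 4y3 + 2y4 >= 2
    y1, y2, y3, y4 >= 0

Solving the primal: x* = (6.25, 0).
  primal value c^T x* = 37.5.
Solving the dual: y* = (0, 0, 1.5, 0).
  dual value b^T y* = 37.5.
Strong duality: c^T x* = b^T y*. Confirmed.

37.5


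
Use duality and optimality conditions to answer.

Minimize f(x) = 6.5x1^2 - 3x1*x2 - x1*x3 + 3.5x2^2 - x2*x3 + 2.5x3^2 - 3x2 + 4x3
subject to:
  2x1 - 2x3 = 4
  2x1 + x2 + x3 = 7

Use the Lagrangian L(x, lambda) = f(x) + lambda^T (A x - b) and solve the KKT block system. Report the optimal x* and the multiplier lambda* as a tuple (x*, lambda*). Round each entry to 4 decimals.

Form the Lagrangian:
  L(x, lambda) = (1/2) x^T Q x + c^T x + lambda^T (A x - b)
Stationarity (grad_x L = 0): Q x + c + A^T lambda = 0.
Primal feasibility: A x = b.

This gives the KKT block system:
  [ Q   A^T ] [ x     ]   [-c ]
  [ A    0  ] [ lambda ] = [ b ]

Solving the linear system:
  x*      = (2.1942, 2.4175, 0.1942)
  lambda* = (-3.3932, -7.1456)
  f(x*)   = 28.5583

x* = (2.1942, 2.4175, 0.1942), lambda* = (-3.3932, -7.1456)


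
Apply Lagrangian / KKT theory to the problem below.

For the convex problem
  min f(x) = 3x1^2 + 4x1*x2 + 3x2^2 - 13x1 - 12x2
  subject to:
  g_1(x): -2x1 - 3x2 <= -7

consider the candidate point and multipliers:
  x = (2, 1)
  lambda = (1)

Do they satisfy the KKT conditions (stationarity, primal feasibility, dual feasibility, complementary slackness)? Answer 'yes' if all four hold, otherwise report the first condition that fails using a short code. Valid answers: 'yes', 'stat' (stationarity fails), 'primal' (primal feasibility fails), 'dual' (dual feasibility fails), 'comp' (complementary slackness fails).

Gradient of f: grad f(x) = Q x + c = (3, 2)
Constraint values g_i(x) = a_i^T x - b_i:
  g_1((2, 1)) = 0
Stationarity residual: grad f(x) + sum_i lambda_i a_i = (1, -1)
  -> stationarity FAILS
Primal feasibility (all g_i <= 0): OK
Dual feasibility (all lambda_i >= 0): OK
Complementary slackness (lambda_i * g_i(x) = 0 for all i): OK

Verdict: the first failing condition is stationarity -> stat.

stat


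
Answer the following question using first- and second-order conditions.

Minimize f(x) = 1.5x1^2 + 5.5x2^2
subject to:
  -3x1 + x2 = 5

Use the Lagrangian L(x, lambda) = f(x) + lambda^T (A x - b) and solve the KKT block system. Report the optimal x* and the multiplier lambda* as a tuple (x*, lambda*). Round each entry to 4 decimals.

Form the Lagrangian:
  L(x, lambda) = (1/2) x^T Q x + c^T x + lambda^T (A x - b)
Stationarity (grad_x L = 0): Q x + c + A^T lambda = 0.
Primal feasibility: A x = b.

This gives the KKT block system:
  [ Q   A^T ] [ x     ]   [-c ]
  [ A    0  ] [ lambda ] = [ b ]

Solving the linear system:
  x*      = (-1.6176, 0.1471)
  lambda* = (-1.6176)
  f(x*)   = 4.0441

x* = (-1.6176, 0.1471), lambda* = (-1.6176)


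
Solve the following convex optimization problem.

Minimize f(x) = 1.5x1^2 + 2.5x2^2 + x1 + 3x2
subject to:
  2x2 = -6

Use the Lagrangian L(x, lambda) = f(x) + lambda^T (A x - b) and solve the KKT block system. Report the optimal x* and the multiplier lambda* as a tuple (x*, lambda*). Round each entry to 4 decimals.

Form the Lagrangian:
  L(x, lambda) = (1/2) x^T Q x + c^T x + lambda^T (A x - b)
Stationarity (grad_x L = 0): Q x + c + A^T lambda = 0.
Primal feasibility: A x = b.

This gives the KKT block system:
  [ Q   A^T ] [ x     ]   [-c ]
  [ A    0  ] [ lambda ] = [ b ]

Solving the linear system:
  x*      = (-0.3333, -3)
  lambda* = (6)
  f(x*)   = 13.3333

x* = (-0.3333, -3), lambda* = (6)


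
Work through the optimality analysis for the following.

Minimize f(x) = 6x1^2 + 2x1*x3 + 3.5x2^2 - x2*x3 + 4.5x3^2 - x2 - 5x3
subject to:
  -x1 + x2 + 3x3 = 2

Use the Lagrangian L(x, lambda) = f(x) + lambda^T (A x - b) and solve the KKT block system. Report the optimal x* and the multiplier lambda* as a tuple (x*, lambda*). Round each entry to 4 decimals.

Form the Lagrangian:
  L(x, lambda) = (1/2) x^T Q x + c^T x + lambda^T (A x - b)
Stationarity (grad_x L = 0): Q x + c + A^T lambda = 0.
Primal feasibility: A x = b.

This gives the KKT block system:
  [ Q   A^T ] [ x     ]   [-c ]
  [ A    0  ] [ lambda ] = [ b ]

Solving the linear system:
  x*      = (-0.0869, 0.2107, 0.5675)
  lambda* = (0.0924)
  f(x*)   = -1.6165

x* = (-0.0869, 0.2107, 0.5675), lambda* = (0.0924)


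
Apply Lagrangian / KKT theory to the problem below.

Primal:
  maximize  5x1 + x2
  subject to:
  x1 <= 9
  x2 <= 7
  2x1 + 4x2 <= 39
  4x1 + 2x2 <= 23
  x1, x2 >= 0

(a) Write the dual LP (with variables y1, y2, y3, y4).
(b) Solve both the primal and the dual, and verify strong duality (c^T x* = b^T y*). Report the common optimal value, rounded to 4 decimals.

The standard primal-dual pair for 'max c^T x s.t. A x <= b, x >= 0' is:
  Dual:  min b^T y  s.t.  A^T y >= c,  y >= 0.

So the dual LP is:
  minimize  9y1 + 7y2 + 39y3 + 23y4
  subject to:
    y1 + 2y3 + 4y4 >= 5
    y2 + 4y3 + 2y4 >= 1
    y1, y2, y3, y4 >= 0

Solving the primal: x* = (5.75, 0).
  primal value c^T x* = 28.75.
Solving the dual: y* = (0, 0, 0, 1.25).
  dual value b^T y* = 28.75.
Strong duality: c^T x* = b^T y*. Confirmed.

28.75


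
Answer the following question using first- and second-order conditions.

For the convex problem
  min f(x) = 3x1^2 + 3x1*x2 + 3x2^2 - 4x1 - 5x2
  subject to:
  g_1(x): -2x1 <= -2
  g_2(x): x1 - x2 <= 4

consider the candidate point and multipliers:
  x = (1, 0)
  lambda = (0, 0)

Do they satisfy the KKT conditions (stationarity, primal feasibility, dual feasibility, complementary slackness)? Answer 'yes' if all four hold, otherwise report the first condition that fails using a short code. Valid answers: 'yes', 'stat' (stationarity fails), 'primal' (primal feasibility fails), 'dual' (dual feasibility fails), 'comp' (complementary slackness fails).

Gradient of f: grad f(x) = Q x + c = (2, -2)
Constraint values g_i(x) = a_i^T x - b_i:
  g_1((1, 0)) = 0
  g_2((1, 0)) = -3
Stationarity residual: grad f(x) + sum_i lambda_i a_i = (2, -2)
  -> stationarity FAILS
Primal feasibility (all g_i <= 0): OK
Dual feasibility (all lambda_i >= 0): OK
Complementary slackness (lambda_i * g_i(x) = 0 for all i): OK

Verdict: the first failing condition is stationarity -> stat.

stat
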